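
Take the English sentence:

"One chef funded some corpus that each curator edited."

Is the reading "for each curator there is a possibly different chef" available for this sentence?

This is the *each curator* > *one chef* reading.
Structurally, *each curator* is inside the relative clause *that each curator edited* modifying *some corpus*.
Relative clauses are scope islands: a quantifier cannot QR out of a relative clause to take scope in the matrix clause.
So *each curator* cannot raise to a position above *one chef*.

No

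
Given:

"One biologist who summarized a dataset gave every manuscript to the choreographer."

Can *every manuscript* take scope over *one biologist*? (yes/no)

Although the sentence contains a relative clause (*who summarized a dataset*), *every manuscript* is outside it, in the matrix VP.
Since no island is crossed, the inverse ordering is licensed alongside surface scope.

Yes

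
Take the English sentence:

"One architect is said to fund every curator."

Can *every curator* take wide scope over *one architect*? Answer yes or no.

*every curator* is the object of the infinitival complement of a raising predicate; raising infinitives are transparent for QR, so the two DPs are in effect clausemates.
With no island boundary between them, the object can take inverse scope over the subject via ordinary QR within the clause.

Yes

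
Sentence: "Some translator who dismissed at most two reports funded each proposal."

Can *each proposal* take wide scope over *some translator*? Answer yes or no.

Yes

The RC *who dismissed at most two reports* is an island, but *each proposal* is not inside it — it is the matrix object, a clausemate of *some translator*.
Nothing blocks QR of the lower DP to a position above the higher one, so inverse scope is available.
The sentence is scopally ambiguous between *some translator* > *each proposal* and *each proposal* > *some translator*.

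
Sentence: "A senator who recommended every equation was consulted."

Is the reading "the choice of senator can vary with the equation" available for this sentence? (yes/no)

No

That reading corresponds to *every equation* > *a senator*.
Structurally, *every equation* is inside the relative clause *who recommended every equation*.
Relative clauses block scope extraction: QR cannot target a position outside the modified NP.
*every equation* is confined to the island and cannot take scope over *a senator*.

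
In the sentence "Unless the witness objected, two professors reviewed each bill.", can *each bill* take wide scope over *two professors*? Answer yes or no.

Yes

*each bill* is a matrix argument; the adjunct is an island but the target quantifier is outside it.
Clause-internal QR can adjoin the lower DP above the subject, yielding the inverse reading.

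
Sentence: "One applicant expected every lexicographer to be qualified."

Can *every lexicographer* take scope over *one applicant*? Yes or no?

Yes

*every lexicographer* is an ECM subject; ECM complements are not islands, and the embedded quantifier may take matrix scope.
Since no island is crossed, the inverse ordering is licensed alongside surface scope.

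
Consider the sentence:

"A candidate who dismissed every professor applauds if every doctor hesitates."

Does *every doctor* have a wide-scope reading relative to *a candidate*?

The DP *every doctor* is contained in the adjunct clause *if every doctor hesitates*.
Adjuncts are opaque for quantifier raising; a quantifier in an adjunct stays inside it.
So the wide-scope reading for *every doctor* is blocked.
(Only the surface reading survives: one fixed candidate with respect to all the relevant doctors.)

No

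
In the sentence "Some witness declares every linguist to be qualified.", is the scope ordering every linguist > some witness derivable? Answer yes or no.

The ECM infinitive is scope-transparent — *every linguist* is free to raise above *some witness*.
Clause-internal QR can adjoin the lower DP above the subject, yielding the inverse reading.

Yes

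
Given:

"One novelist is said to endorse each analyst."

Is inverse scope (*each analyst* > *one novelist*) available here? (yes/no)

*each analyst* is inside a raising infinitive, which is transparent to QR (no CP barrier), so it behaves as a matrix argument.
Since no island is crossed, the inverse ordering is licensed alongside surface scope.

Yes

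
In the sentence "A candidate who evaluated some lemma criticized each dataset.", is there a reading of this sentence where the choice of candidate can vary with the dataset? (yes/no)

The paraphrase describes the scope ordering *each dataset* > *a candidate*.
*each dataset* sits in the matrix clause, not in the relative clause on *a candidate*.
No island intervenes, so both surface and inverse scope are derivable.

Yes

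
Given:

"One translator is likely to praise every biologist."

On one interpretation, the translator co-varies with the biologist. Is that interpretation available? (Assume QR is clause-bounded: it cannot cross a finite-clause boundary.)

That reading corresponds to *every biologist* > *one translator*.
The matrix predicate is a raising verb, whose infinitival complement is not a scope island — *every biologist* can QR into the matrix clause.
No island intervenes, so both surface and inverse scope are derivable.
So *every biologist* > *one translator* is among the available readings.

Yes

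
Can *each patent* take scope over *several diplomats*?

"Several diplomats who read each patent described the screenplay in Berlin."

No

The target quantifier *each patent* is part of the relative clause *who read each patent*.
Quantifiers inside a relative clause are trapped there; the RC boundary blocks QR.
So *each patent* cannot raise to a position above *several diplomats*.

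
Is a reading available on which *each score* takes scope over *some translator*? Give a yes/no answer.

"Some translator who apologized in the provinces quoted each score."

Although the sentence contains a relative clause (*who apologized in the provinces*), *each score* is outside it, in the matrix VP.
No island intervenes, so both surface and inverse scope are derivable.

Yes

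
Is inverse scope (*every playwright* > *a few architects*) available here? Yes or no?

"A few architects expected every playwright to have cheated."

*every playwright* is an ECM subject; ECM complements are not islands, and the embedded quantifier may take matrix scope.
QR within a single clause is free, so the lower quantifier may take scope over the higher one.

Yes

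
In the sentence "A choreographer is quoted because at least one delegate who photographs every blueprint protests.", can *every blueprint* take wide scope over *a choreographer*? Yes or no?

The DP *every blueprint* is contained in the relative clause *who photographs every blueprint*, which is itself inside the adjunct *because at least one delegate who photographs every blueprint protests*.
Even if one barrier were somehow void, the other would still block QR.
So *every blueprint* cannot raise high enough to outscope *a choreographer*; only the surface ordering *a choreographer* > *every blueprint* is available.

No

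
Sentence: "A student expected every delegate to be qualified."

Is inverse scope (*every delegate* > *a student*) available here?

*every delegate* is the subject of an ECM infinitive — the infinitival complement of an ECM verb is not a scope island, so *every delegate* can raise into the matrix clause.
No island intervenes, so both surface and inverse scope are derivable.
So *every delegate* > *a student* is among the available readings.

Yes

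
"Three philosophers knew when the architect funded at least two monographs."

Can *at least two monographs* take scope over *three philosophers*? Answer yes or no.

Structurally, *at least two monographs* is inside the embedded question *when the architect funded at least two monographs*.
The wh-island constraint blocks QR out of an embedded interrogative.
There is no licit LF on which *at least two monographs* c-commands *three philosophers*.

No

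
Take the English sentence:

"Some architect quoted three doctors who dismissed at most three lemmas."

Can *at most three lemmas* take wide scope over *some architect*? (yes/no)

No

Structurally, *at most three lemmas* is inside the relative clause *who dismissed at most three lemmas* modifying *three doctors*.
QR out of a relative clause is ruled out by the relative-clause island constraint.
So *at most three lemmas* cannot raise to a position above *some architect*.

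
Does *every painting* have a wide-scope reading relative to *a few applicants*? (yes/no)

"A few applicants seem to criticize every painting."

The matrix predicate is a raising verb, whose infinitival complement is not a scope island — *every painting* can QR into the matrix clause.
With no island boundary between them, the object can take inverse scope over the subject via ordinary QR within the clause.

Yes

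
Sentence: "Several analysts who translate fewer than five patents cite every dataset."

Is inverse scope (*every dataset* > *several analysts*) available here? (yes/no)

Yes

*every dataset* sits in the matrix clause, not in the relative clause on *several analysts*.
Clause-internal QR can adjoin the lower DP above the subject, yielding the inverse reading.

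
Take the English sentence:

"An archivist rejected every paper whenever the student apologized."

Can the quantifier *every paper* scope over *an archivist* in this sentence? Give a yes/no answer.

Yes

Neither queried DP is inside the adjunct, so the adjunct-island constraint does not apply.
Clause-internal QR can adjoin the lower DP above the subject, yielding the inverse reading.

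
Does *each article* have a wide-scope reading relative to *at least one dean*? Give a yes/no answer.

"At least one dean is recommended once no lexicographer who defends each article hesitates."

No

The DP *each article* is contained in the relative clause *who defends each article*, which is itself inside the adjunct *once no lexicographer who defends each article hesitates*.
The quantifier would have to escape first the RC and then the adjunct — two independent island violations.
So *each article* cannot raise to a position above *at least one dean*.
(Only the surface reading survives: one fixed dean with respect to all the relevant articles.)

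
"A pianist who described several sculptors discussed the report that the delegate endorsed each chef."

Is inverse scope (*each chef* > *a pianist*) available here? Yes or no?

*each chef* occurs within the complex NP *the report that the delegate endorsed each chef*.
A that-clause complement to a noun is an island; QR cannot cross the NP boundary.
*each chef* > *a pianist* would require crossing that boundary, which is illicit.

No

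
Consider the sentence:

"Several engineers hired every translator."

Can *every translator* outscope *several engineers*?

Yes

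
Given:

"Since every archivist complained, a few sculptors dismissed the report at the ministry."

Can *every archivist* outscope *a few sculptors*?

No

*every archivist* is embedded in the adjunct clause *since every archivist complained*.
Adverbial clauses are not L-marked, so they are barriers for QR — the quantifier cannot escape the adjunct.
*every archivist* is confined to the island and cannot take scope over *a few sculptors*.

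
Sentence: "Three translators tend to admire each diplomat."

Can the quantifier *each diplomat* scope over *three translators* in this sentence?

*each diplomat* is the object of the infinitival complement of a raising predicate; raising infinitives are transparent for QR, so the two DPs are in effect clausemates.
No island intervenes, so both surface and inverse scope are derivable.
Both orderings are possible: *three translators* > *each diplomat* and *each diplomat* > *three translators*.

Yes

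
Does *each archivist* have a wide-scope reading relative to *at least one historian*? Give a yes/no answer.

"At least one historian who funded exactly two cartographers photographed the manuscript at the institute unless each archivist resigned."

*each archivist* occurs within the adjunct clause *unless each archivist resigned*.
Since the clause is an adjunct (not a complement), the Adjunct Condition blocks QR across its edge.
So *each archivist* cannot raise to a position above *at least one historian*.

No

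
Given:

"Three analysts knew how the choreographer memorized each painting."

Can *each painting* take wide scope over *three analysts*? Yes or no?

Structurally, *each painting* is inside the embedded question *how the choreographer memorized each painting*.
Embedded questions are wh-islands: a quantifier inside an indirect question cannot QR into the matrix clause.
*each painting* > *three analysts* would require crossing that boundary, which is illicit.

No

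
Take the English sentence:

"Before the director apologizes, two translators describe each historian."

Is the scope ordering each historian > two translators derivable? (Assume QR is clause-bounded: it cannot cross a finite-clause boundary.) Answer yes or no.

*each historian* is a matrix argument; the adjunct is an island but the target quantifier is outside it.
No island intervenes, so both surface and inverse scope are derivable.

Yes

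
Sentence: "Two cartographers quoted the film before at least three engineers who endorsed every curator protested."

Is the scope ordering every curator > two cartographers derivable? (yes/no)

No

*every curator* is embedded in the relative clause *who endorsed every curator*, which is itself inside the adjunct *before at least three engineers who endorsed every curator protested*.
Both the relative clause and the enclosing adjunct are scope islands; QR cannot cross either.
The inverse ordering *every curator* > *two cartographers* is therefore underivable.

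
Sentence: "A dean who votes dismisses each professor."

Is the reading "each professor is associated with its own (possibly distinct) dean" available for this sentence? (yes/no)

The described interpretation is the *each professor* > *a dean* scoping.
*each professor* sits in the matrix clause, not in the relative clause on *a dean*.
Nothing blocks QR of the lower DP to a position above the higher one, so inverse scope is available.

Yes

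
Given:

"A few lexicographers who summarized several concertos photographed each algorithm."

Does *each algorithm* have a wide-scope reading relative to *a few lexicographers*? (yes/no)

Although the sentence contains a relative clause (*who summarized several concertos*), *each algorithm* is outside it, in the matrix VP.
No island intervenes, so both surface and inverse scope are derivable.
The sentence is scopally ambiguous between *a few lexicographers* > *each algorithm* and *each algorithm* > *a few lexicographers*.

Yes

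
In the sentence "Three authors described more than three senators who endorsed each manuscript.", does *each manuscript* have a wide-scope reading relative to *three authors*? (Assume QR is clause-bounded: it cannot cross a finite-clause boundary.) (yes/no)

No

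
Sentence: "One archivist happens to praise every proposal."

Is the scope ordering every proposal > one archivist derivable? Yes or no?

Yes

Infinitival complements of raising predicates do not block QR; *every proposal* and *one archivist* are effectively clausemates.
Nothing blocks QR of the lower DP to a position above the higher one, so inverse scope is available.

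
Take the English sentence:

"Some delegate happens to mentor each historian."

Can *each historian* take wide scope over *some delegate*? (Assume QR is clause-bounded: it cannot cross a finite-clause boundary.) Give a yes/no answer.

Yes

Raising constructions are monoclausal for scope purposes; *each historian* is not separated from *some delegate* by any island.
With no island boundary between them, the object can take inverse scope over the subject via ordinary QR within the clause.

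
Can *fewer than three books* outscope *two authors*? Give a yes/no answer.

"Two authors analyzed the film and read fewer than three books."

*fewer than three books* sits inside one conjunct of the coordinate structure (*read fewer than three books*).
Coordinate structures are islands for non-across-the-board movement, QR included.
*fewer than three books* is confined to the island and cannot take scope over *two authors*.

No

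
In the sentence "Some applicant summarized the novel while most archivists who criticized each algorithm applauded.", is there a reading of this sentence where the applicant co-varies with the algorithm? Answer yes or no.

That reading corresponds to *each algorithm* > *some applicant*.
*each algorithm* sits inside the relative clause *who criticized each algorithm*, which is itself inside the adjunct *while most archivists who criticized each algorithm applauded*.
The quantifier would have to escape first the RC and then the adjunct — two independent island violations.
*each algorithm* is confined to the island and cannot take scope over *some applicant*.

No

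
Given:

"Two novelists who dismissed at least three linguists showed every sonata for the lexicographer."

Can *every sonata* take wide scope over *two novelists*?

*every sonata* is a matrix argument; only *two novelists* is modified by the relative clause *who dismissed at least three linguists*, so the RC island is irrelevant to the target quantifier.
Clause-internal QR can adjoin the lower DP above the subject, yielding the inverse reading.
The sentence is scopally ambiguous between *two novelists* > *every sonata* and *every sonata* > *two novelists*.

Yes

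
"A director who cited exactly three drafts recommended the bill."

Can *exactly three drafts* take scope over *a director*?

No

The DP *exactly three drafts* is contained in the relative clause *who cited exactly three drafts*.
A relative clause is a scope island — quantifier raising cannot cross its boundary.
The inverse ordering *exactly three drafts* > *a director* is therefore underivable.
(Only the surface reading survives: one fixed director with respect to all the relevant drafts.)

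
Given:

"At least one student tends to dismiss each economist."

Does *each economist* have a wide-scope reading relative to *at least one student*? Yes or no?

Yes

*each economist* is the object of the infinitival complement of a raising predicate; raising infinitives are transparent for QR, so the two DPs are in effect clausemates.
Clause-internal QR can adjoin the lower DP above the subject, yielding the inverse reading.
Both orderings are possible: *at least one student* > *each economist* and *each economist* > *at least one student*.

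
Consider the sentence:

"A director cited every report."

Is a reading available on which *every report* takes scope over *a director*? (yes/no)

Yes

*a director* and *every report* are co-arguments of the matrix verb, with nothing but a clause-internal boundary between them.
With no island boundary between them, the object can take inverse scope over the subject via ordinary QR within the clause.
Both orderings are possible: *a director* > *every report* and *every report* > *a director*.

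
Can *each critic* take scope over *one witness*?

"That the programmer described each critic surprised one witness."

No

*each critic* occurs within the sentential subject *that the programmer described each critic*.
The Sentential Subject Constraint rules out raising the quantifier out of the that-clause subject.
So the wide-scope reading for *each critic* is blocked.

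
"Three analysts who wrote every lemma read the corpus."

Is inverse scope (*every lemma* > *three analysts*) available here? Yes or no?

No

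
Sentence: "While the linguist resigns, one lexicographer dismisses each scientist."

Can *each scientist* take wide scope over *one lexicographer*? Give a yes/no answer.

*each scientist* is a matrix argument; the adjunct is an island but the target quantifier is outside it.
Since no island is crossed, the inverse ordering is licensed alongside surface scope.

Yes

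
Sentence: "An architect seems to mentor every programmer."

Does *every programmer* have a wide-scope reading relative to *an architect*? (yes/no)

Yes

The matrix predicate is a raising verb, whose infinitival complement is not a scope island — *every programmer* can QR into the matrix clause.
With no island boundary between them, the object can take inverse scope over the subject via ordinary QR within the clause.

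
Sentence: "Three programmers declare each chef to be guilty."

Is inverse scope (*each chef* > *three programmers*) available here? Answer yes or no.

*each chef* is an ECM subject; ECM complements are not islands, and the embedded quantifier may take matrix scope.
QR within a single clause is free, so the lower quantifier may take scope over the higher one.
So *each chef* > *three programmers* is among the available readings.

Yes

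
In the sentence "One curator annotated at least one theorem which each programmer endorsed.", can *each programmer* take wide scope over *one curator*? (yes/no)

No

*each programmer* is embedded in the relative clause *which each programmer endorsed* modifying *at least one theorem*.
QR out of a relative clause is ruled out by the relative-clause island constraint.
The inverse ordering *each programmer* > *one curator* is therefore underivable.
(Only the surface reading survives: one fixed curator with respect to all the relevant programmers.)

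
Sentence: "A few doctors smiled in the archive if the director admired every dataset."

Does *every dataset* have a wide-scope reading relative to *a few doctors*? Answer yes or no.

*every dataset* sits inside the adjunct clause *if the director admired every dataset*.
Adverbial clauses are not L-marked, so they are barriers for QR — the quantifier cannot escape the adjunct.
So the wide-scope reading for *every dataset* is blocked.

No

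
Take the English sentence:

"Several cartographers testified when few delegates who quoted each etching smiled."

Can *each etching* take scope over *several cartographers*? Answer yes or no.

Structurally, *each etching* is inside the relative clause *who quoted each etching*, which is itself inside the adjunct *when few delegates who quoted each etching smiled*.
Both the relative clause and the enclosing adjunct are scope islands; QR cannot cross either.
There is no licit LF on which *each etching* c-commands *several cartographers*.

No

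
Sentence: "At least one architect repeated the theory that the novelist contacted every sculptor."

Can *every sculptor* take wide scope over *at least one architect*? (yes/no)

No

Structurally, *every sculptor* is inside the complex NP *the theory that the novelist contacted every sculptor*.
Noun-complement clauses are scope islands (the Complex NP Constraint): a quantifier inside one cannot scope into the matrix.
*every sculptor* > *at least one architect* would require crossing that boundary, which is illicit.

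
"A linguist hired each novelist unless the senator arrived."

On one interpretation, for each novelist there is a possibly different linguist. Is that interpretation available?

Yes

The paraphrase describes the scope ordering *each novelist* > *a linguist*.
The adjunct clause does not contain *each novelist*, which is the matrix object.
Ordinary QR to a clause-peripheral position gives the wide-scope LF for the lower DP.
Both orderings are possible: *a linguist* > *each novelist* and *each novelist* > *a linguist*.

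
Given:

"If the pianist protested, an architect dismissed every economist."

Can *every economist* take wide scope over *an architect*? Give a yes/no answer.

*every economist* is a matrix argument; the adjunct is an island but the target quantifier is outside it.
Nothing blocks QR of the lower DP to a position above the higher one, so inverse scope is available.

Yes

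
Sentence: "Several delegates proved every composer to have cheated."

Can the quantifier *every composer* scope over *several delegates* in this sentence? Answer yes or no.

The ECM infinitive is scope-transparent — *every composer* is free to raise above *several delegates*.
QR within a single clause is free, so the lower quantifier may take scope over the higher one.

Yes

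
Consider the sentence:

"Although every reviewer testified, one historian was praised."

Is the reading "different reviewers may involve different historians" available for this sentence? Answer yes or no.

This is the *every reviewer* > *one historian* reading.
Structurally, *every reviewer* is inside the adjunct clause *although every reviewer testified*.
Adjuncts are opaque for quantifier raising; a quantifier in an adjunct stays inside it.
*every reviewer* > *one historian* would require crossing that boundary, which is illicit.

No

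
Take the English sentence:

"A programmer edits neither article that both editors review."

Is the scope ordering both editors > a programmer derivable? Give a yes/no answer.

No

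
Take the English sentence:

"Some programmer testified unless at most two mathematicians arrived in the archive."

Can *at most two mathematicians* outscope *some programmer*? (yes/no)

Structurally, *at most two mathematicians* is inside the adjunct clause *unless at most two mathematicians arrived in the archive*.
Since the clause is an adjunct (not a complement), the Adjunct Condition blocks QR across its edge.
So the wide-scope reading for *at most two mathematicians* is blocked.

No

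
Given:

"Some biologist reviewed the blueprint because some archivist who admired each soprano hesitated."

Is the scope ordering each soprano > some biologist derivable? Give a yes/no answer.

No

*each soprano* sits inside the relative clause *who admired each soprano*, which is itself inside the adjunct *because some archivist who admired each soprano hesitated*.
Even if one barrier were somehow void, the other would still block QR.
There is no licit LF on which *each soprano* c-commands *some biologist*.
(Only the surface reading survives: one fixed biologist with respect to all the relevant sopranos.)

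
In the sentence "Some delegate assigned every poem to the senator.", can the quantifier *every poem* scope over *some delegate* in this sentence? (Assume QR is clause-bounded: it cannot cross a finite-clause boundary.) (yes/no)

Yes

Both DPs are arguments of the same predicate; there is no clause or island boundary between them.
QR within a single clause is free, so the lower quantifier may take scope over the higher one.
The sentence is scopally ambiguous between *some delegate* > *every poem* and *every poem* > *some delegate*.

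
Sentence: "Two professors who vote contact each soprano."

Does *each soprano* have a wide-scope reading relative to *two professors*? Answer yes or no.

The RC *who vote* is an island, but *each soprano* is not inside it — it is the matrix object, a clausemate of *two professors*.
Ordinary QR to a clause-peripheral position gives the wide-scope LF for the lower DP.

Yes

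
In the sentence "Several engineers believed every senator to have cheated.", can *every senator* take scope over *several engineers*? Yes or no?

Yes

The ECM infinitive is scope-transparent — *every senator* is free to raise above *several engineers*.
Ordinary QR to a clause-peripheral position gives the wide-scope LF for the lower DP.
So *every senator* > *several engineers* is among the available readings.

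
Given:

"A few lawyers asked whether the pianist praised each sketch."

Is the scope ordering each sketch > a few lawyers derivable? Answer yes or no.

No

*each sketch* occurs within the embedded question *whether the pianist praised each sketch*.
Embedded wh-clauses are opaque for QR, so the quantifier stays inside the question.
So *each sketch* cannot raise high enough to outscope *a few lawyers*; only the surface ordering *a few lawyers* > *each sketch* is available.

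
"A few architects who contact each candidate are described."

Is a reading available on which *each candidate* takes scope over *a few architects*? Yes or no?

No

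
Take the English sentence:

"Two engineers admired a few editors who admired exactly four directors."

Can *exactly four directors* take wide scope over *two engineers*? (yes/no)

*exactly four directors* occurs within the relative clause *who admired exactly four directors* modifying *a few editors*.
Quantifiers inside a relative clause are trapped there; the RC boundary blocks QR.
So *exactly four directors* cannot raise high enough to outscope *two engineers*; only the surface ordering *two engineers* > *exactly four directors* is available.

No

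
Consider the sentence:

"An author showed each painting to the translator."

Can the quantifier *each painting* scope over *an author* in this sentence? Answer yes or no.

Yes

*each painting* and *an author* are in the same minimal clause.
With no island boundary between them, the object can take inverse scope over the subject via ordinary QR within the clause.
Both orderings are possible: *an author* > *each painting* and *each painting* > *an author*.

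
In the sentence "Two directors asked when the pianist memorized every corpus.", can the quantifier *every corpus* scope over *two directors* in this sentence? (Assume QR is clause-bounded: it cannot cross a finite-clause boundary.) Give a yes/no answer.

Structurally, *every corpus* is inside the embedded question *when the pianist memorized every corpus*.
Embedded questions are wh-islands: a quantifier inside an indirect question cannot QR into the matrix clause.
*every corpus* is confined to the island and cannot take scope over *two directors*.

No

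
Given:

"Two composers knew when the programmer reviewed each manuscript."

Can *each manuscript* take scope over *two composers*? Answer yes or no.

Structurally, *each manuscript* is inside the embedded question *when the programmer reviewed each manuscript*.
The wh-island constraint blocks QR out of an embedded interrogative.
The inverse ordering *each manuscript* > *two composers* is therefore underivable.

No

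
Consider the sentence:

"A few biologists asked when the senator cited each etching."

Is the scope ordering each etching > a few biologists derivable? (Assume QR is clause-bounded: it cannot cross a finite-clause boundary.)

*each etching* occurs within the embedded question *when the senator cited each etching*.
The wh-island constraint blocks QR out of an embedded interrogative.
The inverse ordering *each etching* > *a few biologists* is therefore underivable.

No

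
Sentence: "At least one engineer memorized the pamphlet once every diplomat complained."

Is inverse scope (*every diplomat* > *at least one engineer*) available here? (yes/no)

No

*every diplomat* occurs within the adjunct clause *once every diplomat complained*.
Scope out of an adjunct clause is unavailable: QR respects the adjunct-island constraint.
*every diplomat* is confined to the island and cannot take scope over *at least one engineer*.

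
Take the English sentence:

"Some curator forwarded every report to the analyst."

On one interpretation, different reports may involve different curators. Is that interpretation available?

Yes

The described interpretation is the *every report* > *some curator* scoping.
*some curator* and *every report* are co-arguments of the matrix verb, with nothing but a clause-internal boundary between them.
Ordinary QR to a clause-peripheral position gives the wide-scope LF for the lower DP.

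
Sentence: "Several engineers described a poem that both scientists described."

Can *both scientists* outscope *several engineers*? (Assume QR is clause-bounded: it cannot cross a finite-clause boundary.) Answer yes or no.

No

*both scientists* sits inside the relative clause *that both scientists described* modifying *a poem*.
The relative clause forms an island for QR, so the quantifier is confined to the head noun's restrictor.
*both scientists* > *several engineers* would require crossing that boundary, which is illicit.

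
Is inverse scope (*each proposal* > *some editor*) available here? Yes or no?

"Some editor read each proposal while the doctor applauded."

Yes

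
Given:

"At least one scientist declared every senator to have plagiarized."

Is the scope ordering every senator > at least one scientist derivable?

*every senator* is the subject of an ECM infinitive — the infinitival complement of an ECM verb is not a scope island, so *every senator* can raise into the matrix clause.
With no island boundary between them, the object can take inverse scope over the subject via ordinary QR within the clause.
Both orderings are possible: *at least one scientist* > *every senator* and *every senator* > *at least one scientist*.

Yes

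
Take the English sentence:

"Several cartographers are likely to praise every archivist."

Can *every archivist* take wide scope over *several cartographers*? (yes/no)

Yes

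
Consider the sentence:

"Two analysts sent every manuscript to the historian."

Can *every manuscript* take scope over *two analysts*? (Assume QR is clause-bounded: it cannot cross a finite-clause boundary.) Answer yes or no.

Yes

*every manuscript* is the matrix object and *two analysts* the matrix subject; the two are clausemates.
Nothing blocks QR of the lower DP to a position above the higher one, so inverse scope is available.
The sentence is scopally ambiguous between *two analysts* > *every manuscript* and *every manuscript* > *two analysts*.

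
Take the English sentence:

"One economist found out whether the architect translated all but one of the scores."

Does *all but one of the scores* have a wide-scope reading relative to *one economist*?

No

*all but one of the scores* occurs within the embedded question *whether the architect translated all but one of the scores*.
The wh-island constraint blocks QR out of an embedded interrogative.
So *all but one of the scores* cannot raise high enough to outscope *one economist*; only the surface ordering *one economist* > *all but one of the scores* is available.
(Only the surface reading survives: one fixed economist with respect to all the relevant scores.)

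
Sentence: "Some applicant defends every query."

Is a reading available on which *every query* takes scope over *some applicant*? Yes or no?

Yes

*every query* and *some applicant* are in the same minimal clause.
Clause-internal QR can adjoin the lower DP above the subject, yielding the inverse reading.
The sentence is scopally ambiguous between *some applicant* > *every query* and *every query* > *some applicant*.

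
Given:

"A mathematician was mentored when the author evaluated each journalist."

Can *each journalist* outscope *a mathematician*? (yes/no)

No

The DP *each journalist* is contained in the adjunct clause *when the author evaluated each journalist*.
Adjuncts are opaque for quantifier raising; a quantifier in an adjunct stays inside it.
*each journalist* is confined to the island and cannot take scope over *a mathematician*.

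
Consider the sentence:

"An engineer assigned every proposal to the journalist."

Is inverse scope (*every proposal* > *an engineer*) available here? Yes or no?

*every proposal* is the matrix object and *an engineer* the matrix subject; the two are clausemates.
Nothing blocks QR of the lower DP to a position above the higher one, so inverse scope is available.

Yes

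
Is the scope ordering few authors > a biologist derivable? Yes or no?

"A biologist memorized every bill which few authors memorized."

The target quantifier *few authors* is part of the relative clause *which few authors memorized* modifying *every bill*.
A relative clause is a scope island — quantifier raising cannot cross its boundary.
The inverse ordering *few authors* > *a biologist* is therefore underivable.
(Only the surface reading survives: one fixed biologist with respect to all the relevant authors.)

No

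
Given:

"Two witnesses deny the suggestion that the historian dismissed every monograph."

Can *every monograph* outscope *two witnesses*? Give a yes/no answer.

*every monograph* occurs within the complex NP *the suggestion that the historian dismissed every monograph*.
Since the clause is the complement of a nominal head, the CNPC blocks scope extraction.
So *every monograph* cannot raise high enough to outscope *two witnesses*; only the surface ordering *two witnesses* > *every monograph* is available.

No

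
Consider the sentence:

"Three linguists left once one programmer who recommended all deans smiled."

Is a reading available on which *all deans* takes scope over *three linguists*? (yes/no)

No

*all deans* is embedded in the relative clause *who recommended all deans*, which is itself inside the adjunct *once one programmer who recommended all deans smiled*.
Even if one barrier were somehow void, the other would still block QR.
*all deans* is confined to the island and cannot take scope over *three linguists*.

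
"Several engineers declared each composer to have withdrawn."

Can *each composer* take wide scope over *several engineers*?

Yes

This is an ECM construction: *each composer* is the infinitival subject, Case-marked by the matrix verb, and the infinitive is transparent for QR.
Clause-internal QR can adjoin the lower DP above the subject, yielding the inverse reading.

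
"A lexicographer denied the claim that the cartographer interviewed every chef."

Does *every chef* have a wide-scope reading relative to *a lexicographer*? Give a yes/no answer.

No

*every chef* is embedded in the complex NP *the claim that the cartographer interviewed every chef*.
Since the clause is the complement of a nominal head, the CNPC blocks scope extraction.
*every chef* > *a lexicographer* would require crossing that boundary, which is illicit.
(Only the surface reading survives: one fixed lexicographer with respect to all the relevant chefs.)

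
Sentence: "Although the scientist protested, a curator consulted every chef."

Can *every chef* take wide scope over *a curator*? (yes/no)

Yes

Although there is an adjunct clause, *every chef* is in the main clause, not inside the adjunct.
QR within a single clause is free, so the lower quantifier may take scope over the higher one.
So *every chef* > *a curator* is among the available readings.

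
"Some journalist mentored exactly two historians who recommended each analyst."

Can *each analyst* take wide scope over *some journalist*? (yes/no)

Structurally, *each analyst* is inside the relative clause *who recommended each analyst* modifying *exactly two historians*.
Quantifiers inside a relative clause are trapped there; the RC boundary blocks QR.
Hence only narrow scope for *each analyst* (under *some journalist*) survives.

No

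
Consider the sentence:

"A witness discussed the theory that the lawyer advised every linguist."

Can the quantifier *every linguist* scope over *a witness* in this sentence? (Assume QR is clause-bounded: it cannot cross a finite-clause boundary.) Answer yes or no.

The target quantifier *every linguist* is part of the complex NP *the theory that the lawyer advised every linguist*.
The complex NP is opaque for QR — the quantifier is frozen inside the noun's complement.
*every linguist* is confined to the island and cannot take scope over *a witness*.
(Only the surface reading survives: one fixed witness with respect to all the relevant linguists.)

No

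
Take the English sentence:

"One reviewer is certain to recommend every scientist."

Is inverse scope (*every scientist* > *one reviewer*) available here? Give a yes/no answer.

*every scientist* is inside a raising infinitive, which is transparent to QR (no CP barrier), so it behaves as a matrix argument.
With no island boundary between them, the object can take inverse scope over the subject via ordinary QR within the clause.
So *every scientist* > *one reviewer* is among the available readings.

Yes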